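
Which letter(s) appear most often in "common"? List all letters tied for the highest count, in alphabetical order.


Word: "common"
Letter counts:
  'c': 1
  'm': 2
  'n': 1
  'o': 2
Maximum count = 2
Most frequent = 'm', 'o' (2 times each)


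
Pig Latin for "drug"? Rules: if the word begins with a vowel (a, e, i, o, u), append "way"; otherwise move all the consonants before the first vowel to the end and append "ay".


Word: "drug"
Starts with consonant(s) → move to end, add 'ay'
Consonant cluster: "dr"
Pig Latin = "ugdray"


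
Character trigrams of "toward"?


Word: "toward" (length 6)
Number of trigrams = 6 - 3 + 1 = 4
  Position 0: "tow"
  Position 1: "owa"
  Position 2: "war"
  Position 3: "ard"
Trigrams = "tow", "owa", "war", "ard"


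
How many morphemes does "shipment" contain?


Word: "shipment"
Morphemes: ship | -ment
Each morpheme carries meaning
= 2 morphemes


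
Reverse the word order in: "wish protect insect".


Original: "wish protect insect"
Words (1..n): wish | protect | insect
Reversed (n..1): insect | protect | wish
Result = "insect protect wish"


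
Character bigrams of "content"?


Word: "content" (length 7)
Number of bigrams = 7 - 2 + 1 = 6
  Position 0: "co"
  Position 1: "on"
  Position 2: "nt"
  Position 3: "te"
  Position 4: "en"
  Position 5: "nt"
Bigrams = "co", "on", "nt", "te", "en", "nt"


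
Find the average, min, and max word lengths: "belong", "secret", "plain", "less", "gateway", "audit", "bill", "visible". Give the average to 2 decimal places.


Lengths: "belong"=6, "secret"=6, "plain"=5, "less"=4, "gateway"=7, "audit"=5, "bill"=4, "visible"=7
Sum = 44, Count = 8
Average = 44/8 = 5.50
= avg=5.50, min=4, max=7


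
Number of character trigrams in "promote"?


Word: "promote" (length 7)
Number of 3-grams = length - 3 + 1 = 7 - 3 + 1
= 5


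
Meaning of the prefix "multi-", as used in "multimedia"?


Prefix: multi-
Example: multimedia (multi- + media)
Meaning = many


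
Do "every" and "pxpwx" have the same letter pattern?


Pattern of "every": [0, 1, 0, 2, 3]
Pattern of "pxpwx": [0, 1, 0, 2, 1]
Patterns do not match
Same pattern = No


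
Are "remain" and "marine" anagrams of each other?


Word 1: "remain" → sorted: aeimnr
Word 2: "marine" → sorted: aeimnr
Same letters? aeimnr == aeimnr
Anagram = Yes


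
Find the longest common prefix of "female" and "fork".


Word 1: "female"
Word 2: "fork"
Comparing from start:
  Pos 0: 'f' == 'f'
  Pos 1: 'e' != 'o' (stop)
LCP = "f" (length 1)


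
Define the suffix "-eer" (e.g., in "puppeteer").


Suffix: -eer
As in: puppeteer -> puppet + -eer
Meaning = one who is concerned with


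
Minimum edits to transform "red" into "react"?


Word 1: "red" (length 3)
Word 2: "react" (length 5)
One optimal edit sequence (insert/delete/substitute each cost 1):
  1. keep 'r'
  2. keep 'e'
  3. insert 'a'  (+1)
  4. insert 'c'  (+1)
  5. substitute 'd' -> 't'  (+1)
Total edit operations: 3
Edit distance = 3


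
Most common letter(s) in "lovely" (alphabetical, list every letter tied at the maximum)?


Word: "lovely"
Letter counts:
  'e': 1
  'l': 2
  'o': 1
  'v': 1
  'y': 1
Maximum count = 2
Most frequent = 'l' (2 times each)


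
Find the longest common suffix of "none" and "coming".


Word 1: "none"
Word 2: "coming"
Comparing from end:
  Pos -1: 'e' != 'g' (stop)
LCS = "" (length 0)


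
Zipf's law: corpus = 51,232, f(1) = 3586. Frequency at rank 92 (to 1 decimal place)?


Zipf's law: f(r) = f(1) / r
f(1) = 3586
f(92) = 3586 / 92
= 39.0 occurrences


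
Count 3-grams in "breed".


Word: "breed" (length 5)
Number of 3-grams = length - 3 + 1 = 5 - 3 + 1
= 3


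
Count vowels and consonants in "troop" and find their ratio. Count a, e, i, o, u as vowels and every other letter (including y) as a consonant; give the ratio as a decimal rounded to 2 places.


Word: "troop"
Vowels (a,e,i,o,u): 2
Consonants: 3
Ratio = 2/3
= 0.67


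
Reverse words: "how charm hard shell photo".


Original: "how charm hard shell photo"
Words (1..n): how | charm | hard | shell | photo
Reversed (n..1): photo | shell | hard | charm | how
Result = "photo shell hard charm how"


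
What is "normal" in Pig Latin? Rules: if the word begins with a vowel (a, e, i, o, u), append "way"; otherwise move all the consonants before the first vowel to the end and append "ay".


Word: "normal"
Starts with consonant(s) → move to end, add 'ay'
Consonant cluster: "n"
Pig Latin = "ormalnay"


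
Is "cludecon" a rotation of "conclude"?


Word: "conclude", Candidate: "cludecon"
Method: check if candidate is substring of word+word
"concludeconclude" contains "cludecon"? Yes
Is rotation = Yes


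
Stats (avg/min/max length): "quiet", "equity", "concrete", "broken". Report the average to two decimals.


Lengths: "quiet"=5, "equity"=6, "concrete"=8, "broken"=6
Sum = 25, Count = 4
Average = 25/4 = 6.25
= avg=6.25, min=5, max=8


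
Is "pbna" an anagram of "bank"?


Word 1: "bank" → sorted: abkn
Word 2: "pbna" → sorted: abnp
Same letters? abkn != abnp
Anagram = No


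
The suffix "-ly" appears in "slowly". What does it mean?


Suffix: -ly
Example: slowly (slow + -ly)
Meaning = in a manner


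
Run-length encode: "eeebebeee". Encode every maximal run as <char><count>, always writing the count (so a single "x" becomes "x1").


String: "eeebebeee"
Scanning for consecutive runs:
  'e' x 3
  'b' x 1
  'e' x 1
  'b' x 1
  'e' x 3
RLE = "e3b1e1b1e3"


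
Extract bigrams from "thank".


Word: "thank" (length 5)
Number of bigrams = 5 - 2 + 1 = 4
  Position 0: "th"
  Position 1: "ha"
  Position 2: "an"
  Position 3: "nk"
Bigrams = "th", "ha", "an", "nk"


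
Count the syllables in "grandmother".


Word: "grandmother"
Syllable breakdown: grand-moth-er
Counting: 3 parts
= 3 syllables


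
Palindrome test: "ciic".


Word: "ciic"
Reversed: "ciic"
Forward == Backward? ciic == ciic
Palindrome = Yes


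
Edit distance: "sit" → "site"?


Word 1: "sit" (length 3)
Word 2: "site" (length 4)
One optimal edit sequence (insert/delete/substitute each cost 1):
  1. keep 's'
  2. keep 'i'
  3. keep 't'
  4. insert 'e'  (+1)
Total edit operations: 1
Edit distance = 1


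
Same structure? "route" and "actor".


Pattern of "route": [0, 1, 2, 3, 4]
Pattern of "actor": [0, 1, 2, 3, 4]
Patterns match
Same pattern = Yes


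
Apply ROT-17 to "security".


Word: "security"
Shift: 17
Each letter → (letter + shift) mod 26:
  's' (18) + 17 = 9 → 'j'
  'e' (4) + 17 = 21 → 'v'
  'c' (2) + 17 = 19 → 't'
  'u' (20) + 17 = 11 → 'l'
  'r' (17) + 17 = 8 → 'i'
  'i' (8) + 17 = 25 → 'z'
  't' (19) + 17 = 10 → 'k'
  'y' (24) + 17 = 15 → 'p'
Result = "jvtlizkp"


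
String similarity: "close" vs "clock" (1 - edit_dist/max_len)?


Word 1: "close" (length 5)
Word 2: "clock" (length 5)
One optimal edit sequence:
  1. keep 'c'
  2. keep 'l'
  3. keep 'o'
  4. substitute 's' -> 'c'  (+1)
  5. substitute 'e' -> 'k'  (+1)
Edit distance = 2
Max length = max(5, 5) = 5
Similarity = 1 - 2/5
= 0.6000


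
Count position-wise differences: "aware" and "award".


Comparing character by character (same length = 5):
  Pos 0: 'a' vs 'a' =
  Pos 1: 'w' vs 'w' =
  Pos 2: 'a' vs 'a' =
  Pos 3: 'r' vs 'r' =
  Pos 4: 'e' vs 'd' !=
Hamming distance = 1


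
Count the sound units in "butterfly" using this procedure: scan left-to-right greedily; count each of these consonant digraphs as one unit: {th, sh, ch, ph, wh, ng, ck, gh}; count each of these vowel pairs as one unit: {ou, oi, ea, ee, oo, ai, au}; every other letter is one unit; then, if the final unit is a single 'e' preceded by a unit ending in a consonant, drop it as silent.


Word: "butterfly" (9 letters)
Left-to-right scan:
  1. 'b' (letter)
  2. 'u' (letter)
  3. 't' (letter)
  4. 't' (letter)
  5. 'e' (letter)
  6. 'r' (letter)
  7. 'f' (letter)
  8. 'l' (letter)
  9. 'y' (letter)
Units from scan: 9
Sound units = 9 units


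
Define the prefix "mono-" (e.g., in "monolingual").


Prefix: mono-
Example: monolingual (mono- + lingual)
Meaning = one


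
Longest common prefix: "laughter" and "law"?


Word 1: "laughter"
Word 2: "law"
Comparing from start:
  Pos 0: 'l' == 'l'
  Pos 1: 'a' == 'a'
  Pos 2: 'u' != 'w' (stop)
LCP = "la" (length 2)


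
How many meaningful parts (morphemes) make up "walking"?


Word: "walking"
Morphemes: walk + -ing
Each morpheme carries meaning
= 2 morphemes


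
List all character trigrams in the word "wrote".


Word: "wrote" (length 5)
Number of trigrams = 5 - 3 + 1 = 3
  Position 0: "wro"
  Position 1: "rot"
  Position 2: "ote"
Trigrams = "wro", "rot", "ote"


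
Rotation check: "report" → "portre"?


Word: "report", Candidate: "portre"
Method: check if candidate is substring of word+word
"reportreport" contains "portre"? Yes
Is rotation = Yes


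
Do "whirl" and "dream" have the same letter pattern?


Pattern of "whirl": [0, 1, 2, 3, 4]
Pattern of "dream": [0, 1, 2, 3, 4]
Patterns match
Same pattern = Yes


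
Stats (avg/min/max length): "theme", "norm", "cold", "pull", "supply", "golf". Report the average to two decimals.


Lengths: "theme"=5, "norm"=4, "cold"=4, "pull"=4, "supply"=6, "golf"=4
Sum = 27, Count = 6
Average = 27/6 = 4.50
= avg=4.50, min=4, max=6


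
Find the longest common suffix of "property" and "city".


Word 1: "property"
Word 2: "city"
Comparing from end:
  Pos -1: 'y' == 'y'
  Pos -2: 't' == 't'
  Pos -3: 'r' != 'i' (stop)
LCS = "ty" (length 2)


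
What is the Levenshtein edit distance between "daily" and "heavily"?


Word 1: "daily" (length 5)
Word 2: "heavily" (length 7)
One optimal edit sequence (insert/delete/substitute each cost 1):
  1. insert 'h'  (+1)
  2. substitute 'd' -> 'e'  (+1)
  3. keep 'a'
  4. insert 'v'  (+1)
  5. keep 'i'
  6. keep 'l'
  7. keep 'y'
Total edit operations: 3
Edit distance = 3


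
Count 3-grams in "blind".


Word: "blind" (length 5)
Number of 3-grams = length - 3 + 1 = 5 - 3 + 1
= 3


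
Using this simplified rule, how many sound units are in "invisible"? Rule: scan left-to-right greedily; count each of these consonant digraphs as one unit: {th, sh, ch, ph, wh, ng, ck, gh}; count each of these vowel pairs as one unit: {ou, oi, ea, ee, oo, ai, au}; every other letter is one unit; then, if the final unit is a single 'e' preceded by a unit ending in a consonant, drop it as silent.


Word: "invisible" (9 letters)
Left-to-right scan:
  1. 'i' (letter)
  2. 'n' (letter)
  3. 'v' (letter)
  4. 'i' (letter)
  5. 's' (letter)
  6. 'i' (letter)
  7. 'b' (letter)
  8. 'l' (letter)
  9. 'e' (letter)
Units from scan: 9
Final unit is 'e' after a consonant -> drop as silent (-1)
Sound units = 8 units


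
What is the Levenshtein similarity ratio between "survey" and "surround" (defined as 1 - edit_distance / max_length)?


Word 1: "survey" (length 6)
Word 2: "surround" (length 8)
One optimal edit sequence:
  1. keep 's'
  2. keep 'u'
  3. insert 'r'  (+1)
  4. keep 'r'
  5. insert 'o'  (+1)
  6. substitute 'v' -> 'u'  (+1)
  7. substitute 'e' -> 'n'  (+1)
  8. substitute 'y' -> 'd'  (+1)
Edit distance = 5
Max length = max(6, 8) = 8
Similarity = 1 - 5/8
= 0.3750


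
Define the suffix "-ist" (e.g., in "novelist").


Suffix: -ist
Example: novelist = novel + -ist
Meaning = one who practices


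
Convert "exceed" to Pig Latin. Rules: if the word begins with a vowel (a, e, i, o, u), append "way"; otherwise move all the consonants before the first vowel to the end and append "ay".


Word: "exceed"
Starts with vowel → add 'way'
Pig Latin = "exceedway"


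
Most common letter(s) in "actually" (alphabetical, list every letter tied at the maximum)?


Word: "actually"
Letter counts:
  'a': 2
  'c': 1
  'l': 2
  't': 1
  'u': 1
  'y': 1
Maximum count = 2
Most frequent = 'a', 'l' (2 times each)


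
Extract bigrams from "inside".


Word: "inside" (length 6)
Number of bigrams = 6 - 2 + 1 = 5
  Position 0: "in"
  Position 1: "ns"
  Position 2: "si"
  Position 3: "id"
  Position 4: "de"
Bigrams = "in", "ns", "si", "id", "de"


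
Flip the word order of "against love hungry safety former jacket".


Original: "against love hungry safety former jacket"
Words (1..n): against | love | hungry | safety | former | jacket
Reversed (n..1): jacket | former | safety | hungry | love | against
Result = "jacket former safety hungry love against"


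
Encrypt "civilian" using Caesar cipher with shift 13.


Word: "civilian"
Shift: 13
Each letter → (letter + shift) mod 26:
  'c' (2) + 13 = 15 → 'p'
  'i' (8) + 13 = 21 → 'v'
  'v' (21) + 13 = 8 → 'i'
  'i' (8) + 13 = 21 → 'v'
  'l' (11) + 13 = 24 → 'y'
  'i' (8) + 13 = 21 → 'v'
  'a' (0) + 13 = 13 → 'n'
  'n' (13) + 13 = 0 → 'a'
Result = "pvivyvna"


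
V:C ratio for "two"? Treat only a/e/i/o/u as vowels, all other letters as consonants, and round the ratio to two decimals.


Word: "two"
Vowels (a,e,i,o,u): 1
Consonants: 2
Ratio = 1/2
= 0.50


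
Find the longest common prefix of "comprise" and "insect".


Word 1: "comprise"
Word 2: "insect"
Comparing from start:
  Pos 0: 'c' != 'i' (stop)
LCP = "" (length 0)


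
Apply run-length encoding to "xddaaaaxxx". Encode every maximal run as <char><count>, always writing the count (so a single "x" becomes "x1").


String: "xddaaaaxxx"
Scanning for consecutive runs:
  'x' x 1
  'd' x 2
  'a' x 4
  'x' x 3
RLE = "x1d2a4x3"


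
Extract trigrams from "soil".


Word: "soil" (length 4)
Number of trigrams = 4 - 3 + 1 = 2
  Position 0: "soi"
  Position 1: "oil"
Trigrams = "soi", "oil"


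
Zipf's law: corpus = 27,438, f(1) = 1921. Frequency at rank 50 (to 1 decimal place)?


Zipf's law: f(r) = f(1) / r
f(1) = 1921
f(50) = 1921 / 50
= 38.4 occurrences


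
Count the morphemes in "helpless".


Word: "helpless"
Morphemes: help | -less
Each morpheme carries meaning
= 2 morphemes


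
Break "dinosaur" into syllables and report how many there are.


Word: "dinosaur"
Syllable breakdown: di-no-saur
Counting: 3 parts
= 3 syllables


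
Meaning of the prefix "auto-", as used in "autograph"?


Prefix: auto-
Example: autograph (auto- + graph)
Meaning = self


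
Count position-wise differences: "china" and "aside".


Comparing character by character (same length = 5):
  Pos 0: 'c' vs 'a' !=
  Pos 1: 'h' vs 's' !=
  Pos 2: 'i' vs 'i' =
  Pos 3: 'n' vs 'd' !=
  Pos 4: 'a' vs 'e' !=
Hamming distance = 4


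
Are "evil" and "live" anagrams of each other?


Word 1: "evil" → sorted: eilv
Word 2: "live" → sorted: eilv
Same letters? eilv == eilv
Anagram = Yes


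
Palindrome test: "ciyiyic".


Word: "ciyiyic"
Reversed: "ciyiyic"
Forward == Backward? ciyiyic == ciyiyic
Palindrome = Yes


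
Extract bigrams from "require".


Word: "require" (length 7)
Number of bigrams = 7 - 2 + 1 = 6
  Position 0: "re"
  Position 1: "eq"
  Position 2: "qu"
  Position 3: "ui"
  Position 4: "ir"
  Position 5: "re"
Bigrams = "re", "eq", "qu", "ui", "ir", "re"


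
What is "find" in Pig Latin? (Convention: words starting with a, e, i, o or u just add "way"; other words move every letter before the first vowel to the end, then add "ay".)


Word: "find"
Starts with consonant(s) → move to end, add 'ay'
Consonant cluster: "f"
Pig Latin = "indfay"


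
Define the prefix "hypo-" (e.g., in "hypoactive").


Prefix: hypo-
Example: hypoactive (hypo- + active)
Meaning = under / below normal


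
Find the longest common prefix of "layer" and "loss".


Word 1: "layer"
Word 2: "loss"
Comparing from start:
  Pos 0: 'l' == 'l'
  Pos 1: 'a' != 'o' (stop)
LCP = "l" (length 1)


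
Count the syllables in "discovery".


Word: "discovery"
Syllable breakdown: dis | cov | er | y
Counting: 4 parts
= 4 syllables


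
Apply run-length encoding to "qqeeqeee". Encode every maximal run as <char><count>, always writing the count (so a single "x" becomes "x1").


String: "qqeeqeee"
Scanning for consecutive runs:
  'q' x 2
  'e' x 2
  'q' x 1
  'e' x 3
RLE = "q2e2q1e3"


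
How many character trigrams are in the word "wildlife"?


Word: "wildlife" (length 8)
Number of 3-grams = length - 3 + 1 = 8 - 3 + 1
= 6


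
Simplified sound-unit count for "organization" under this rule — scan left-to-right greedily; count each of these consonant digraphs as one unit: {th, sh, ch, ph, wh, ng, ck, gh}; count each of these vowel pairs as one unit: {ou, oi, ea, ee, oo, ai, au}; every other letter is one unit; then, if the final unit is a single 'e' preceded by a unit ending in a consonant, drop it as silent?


Word: "organization" (12 letters)
Left-to-right scan:
  1. 'o' (letter)
  2. 'r' (letter)
  3. 'g' (letter)
  4. 'a' (letter)
  5. 'n' (letter)
  6. 'i' (letter)
  7. 'z' (letter)
  8. 'a' (letter)
  9. 't' (letter)
  10. 'i' (letter)
  11. 'o' (letter)
  12. 'n' (letter)
Units from scan: 12
Sound units = 12 units


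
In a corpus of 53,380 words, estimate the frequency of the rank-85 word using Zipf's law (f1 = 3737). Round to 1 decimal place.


Zipf's law: f(r) = f(1) / r
f(1) = 3737
f(85) = 3737 / 85
= 44.0 occurrences


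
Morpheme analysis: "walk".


Word: "walk"
Morphemes: walk
Each morpheme carries meaning
= 1 morpheme


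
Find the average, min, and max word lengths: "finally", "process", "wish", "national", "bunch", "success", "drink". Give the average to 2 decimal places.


Lengths: "finally"=7, "process"=7, "wish"=4, "national"=8, "bunch"=5, "success"=7, "drink"=5
Sum = 43, Count = 7
Average = 43/7 = 6.14
= avg=6.14, min=4, max=8


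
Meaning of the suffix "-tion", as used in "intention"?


Suffix: -tion
Example: intention = intend + -tion, with a spelling change
Meaning = act or process


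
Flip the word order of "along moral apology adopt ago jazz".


Original: "along moral apology adopt ago jazz"
Words (1..n): along | moral | apology | adopt | ago | jazz
Reversed (n..1): jazz | ago | adopt | apology | moral | along
Result = "jazz ago adopt apology moral along"


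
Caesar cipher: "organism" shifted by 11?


Word: "organism"
Shift: 11
Each letter → (letter + shift) mod 26:
  'o' (14) + 11 = 25 → 'z'
  'r' (17) + 11 = 2 → 'c'
  'g' (6) + 11 = 17 → 'r'
  'a' (0) + 11 = 11 → 'l'
  'n' (13) + 11 = 24 → 'y'
  'i' (8) + 11 = 19 → 't'
  's' (18) + 11 = 3 → 'd'
  'm' (12) + 11 = 23 → 'x'
Result = "zcrlytdx"


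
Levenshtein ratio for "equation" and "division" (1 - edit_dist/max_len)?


Word 1: "equation" (length 8)
Word 2: "division" (length 8)
One optimal edit sequence:
  1. substitute 'e' -> 'd'  (+1)
  2. substitute 'q' -> 'i'  (+1)
  3. substitute 'u' -> 'v'  (+1)
  4. substitute 'a' -> 'i'  (+1)
  5. substitute 't' -> 's'  (+1)
  6. keep 'i'
  7. keep 'o'
  8. keep 'n'
Edit distance = 5
Max length = max(8, 8) = 8
Similarity = 1 - 5/8
= 0.3750


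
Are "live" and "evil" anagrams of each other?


Word 1: "live" → sorted: eilv
Word 2: "evil" → sorted: eilv
Same letters? eilv == eilv
Anagram = Yes


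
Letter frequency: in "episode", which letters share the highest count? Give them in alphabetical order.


Word: "episode"
Letter counts:
  'd': 1
  'e': 2
  'i': 1
  'o': 1
  'p': 1
  's': 1
Maximum count = 2
Most frequent = 'e' (2 times each)


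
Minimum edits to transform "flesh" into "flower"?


Word 1: "flesh" (length 5)
Word 2: "flower" (length 6)
One optimal edit sequence (insert/delete/substitute each cost 1):
  1. keep 'f'
  2. keep 'l'
  3. insert 'o'  (+1)
  4. substitute 'e' -> 'w'  (+1)
  5. substitute 's' -> 'e'  (+1)
  6. substitute 'h' -> 'r'  (+1)
Total edit operations: 4
Edit distance = 4


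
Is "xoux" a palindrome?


Word: "xoux"
Reversed: "xuox"
Forward == Backward? xoux != xuox
Palindrome = No


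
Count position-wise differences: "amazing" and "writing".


Comparing character by character (same length = 7):
  Pos 0: 'a' vs 'w' !=
  Pos 1: 'm' vs 'r' !=
  Pos 2: 'a' vs 'i' !=
  Pos 3: 'z' vs 't' !=
  Pos 4: 'i' vs 'i' =
  Pos 5: 'n' vs 'n' =
  Pos 6: 'g' vs 'g' =
Hamming distance = 4


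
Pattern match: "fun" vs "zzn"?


Pattern of "fun": [0, 1, 2]
Pattern of "zzn": [0, 0, 1]
Patterns do not match
Same pattern = No


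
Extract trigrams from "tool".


Word: "tool" (length 4)
Number of trigrams = 4 - 3 + 1 = 2
  Position 0: "too"
  Position 1: "ool"
Trigrams = "too", "ool"


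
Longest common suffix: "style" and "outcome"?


Word 1: "style"
Word 2: "outcome"
Comparing from end:
  Pos -1: 'e' == 'e'
  Pos -2: 'l' != 'm' (stop)
LCS = "e" (length 1)


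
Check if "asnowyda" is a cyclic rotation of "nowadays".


Word: "nowadays", Candidate: "asnowyda"
Method: check if candidate is substring of word+word
"nowadaysnowadays" contains "asnowyda"? No
Is rotation = No


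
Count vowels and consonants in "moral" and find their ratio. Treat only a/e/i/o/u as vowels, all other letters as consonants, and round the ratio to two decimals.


Word: "moral"
Vowels (a,e,i,o,u): 2
Consonants: 3
Ratio = 2/3
= 0.67


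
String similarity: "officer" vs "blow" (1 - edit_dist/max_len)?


Word 1: "officer" (length 7)
Word 2: "blow" (length 4)
One optimal edit sequence:
  1. delete 'o'  (+1)
  2. delete 'f'  (+1)
  3. delete 'f'  (+1)
  4. substitute 'i' -> 'b'  (+1)
  5. substitute 'c' -> 'l'  (+1)
  6. substitute 'e' -> 'o'  (+1)
  7. substitute 'r' -> 'w'  (+1)
Edit distance = 7
Max length = max(7, 4) = 7
Similarity = 1 - 7/7
= 0.0000


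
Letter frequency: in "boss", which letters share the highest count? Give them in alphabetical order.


Word: "boss"
Letter counts:
  'b': 1
  'o': 1
  's': 2
Maximum count = 2
Most frequent = 's' (2 times each)


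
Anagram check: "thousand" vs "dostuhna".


Word 1: "thousand" → sorted: adhnostu
Word 2: "dostuhna" → sorted: adhnostu
Same letters? adhnostu == adhnostu
Anagram = Yes


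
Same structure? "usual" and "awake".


Pattern of "usual": [0, 1, 0, 2, 3]
Pattern of "awake": [0, 1, 0, 2, 3]
Patterns match
Same pattern = Yes


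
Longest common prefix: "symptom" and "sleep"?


Word 1: "symptom"
Word 2: "sleep"
Comparing from start:
  Pos 0: 's' == 's'
  Pos 1: 'y' != 'l' (stop)
LCP = "s" (length 1)


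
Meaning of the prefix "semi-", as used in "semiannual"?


Prefix: semi-
As in: semiannual -> semi- + annual
Meaning = half


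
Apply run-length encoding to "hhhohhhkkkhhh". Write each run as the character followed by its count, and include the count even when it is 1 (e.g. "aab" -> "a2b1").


String: "hhhohhhkkkhhh"
Scanning for consecutive runs:
  'h' x 3
  'o' x 1
  'h' x 3
  'k' x 3
  'h' x 3
RLE = "h3o1h3k3h3"


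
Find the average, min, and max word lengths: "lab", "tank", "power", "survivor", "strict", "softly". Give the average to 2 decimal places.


Lengths: "lab"=3, "tank"=4, "power"=5, "survivor"=8, "strict"=6, "softly"=6
Sum = 32, Count = 6
Average = 32/6 = 5.33
= avg=5.33, min=3, max=8


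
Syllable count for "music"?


Word: "music"
Syllable breakdown: mu | sic
Counting: 2 parts
= 2 syllables


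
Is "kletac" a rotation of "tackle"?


Word: "tackle", Candidate: "kletac"
Method: check if candidate is substring of word+word
"tackletackle" contains "kletac"? Yes
Is rotation = Yes


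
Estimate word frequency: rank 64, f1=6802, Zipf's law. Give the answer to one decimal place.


Zipf's law: f(r) = f(1) / r
f(1) = 6802
f(64) = 6802 / 64
= 106.3 occurrences


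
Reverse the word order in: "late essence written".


Original: "late essence written"
Words (1..n): late | essence | written
Reversed (n..1): written | essence | late
Result = "written essence late"


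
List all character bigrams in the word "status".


Word: "status" (length 6)
Number of bigrams = 6 - 2 + 1 = 5
  Position 0: "st"
  Position 1: "ta"
  Position 2: "at"
  Position 3: "tu"
  Position 4: "us"
Bigrams = "st", "ta", "at", "tu", "us"


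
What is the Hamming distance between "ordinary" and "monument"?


Comparing character by character (same length = 8):
  Pos 0: 'o' vs 'm' !=
  Pos 1: 'r' vs 'o' !=
  Pos 2: 'd' vs 'n' !=
  Pos 3: 'i' vs 'u' !=
  Pos 4: 'n' vs 'm' !=
  Pos 5: 'a' vs 'e' !=
  Pos 6: 'r' vs 'n' !=
  Pos 7: 'y' vs 't' !=
Hamming distance = 8


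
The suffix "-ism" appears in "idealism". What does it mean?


Suffix: -ism
Example: idealism = ideal + -ism
Meaning = belief / practice


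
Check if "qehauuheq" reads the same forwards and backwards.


Word: "qehauuheq"
Reversed: "qehuuaheq"
Forward == Backward? qehauuheq != qehuuaheq
Palindrome = No


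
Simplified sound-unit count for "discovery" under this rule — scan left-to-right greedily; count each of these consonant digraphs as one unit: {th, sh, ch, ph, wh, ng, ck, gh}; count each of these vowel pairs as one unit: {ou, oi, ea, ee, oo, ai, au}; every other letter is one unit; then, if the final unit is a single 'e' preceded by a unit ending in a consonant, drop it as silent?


Word: "discovery" (9 letters)
Left-to-right scan:
  [1] 'd' (letter)
  [2] 'i' (letter)
  [3] 's' (letter)
  [4] 'c' (letter)
  [5] 'o' (letter)
  [6] 'v' (letter)
  [7] 'e' (letter)
  [8] 'r' (letter)
  [9] 'y' (letter)
Units from scan: 9
Sound units = 9 units


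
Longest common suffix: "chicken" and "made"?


Word 1: "chicken"
Word 2: "made"
Comparing from end:
  Pos -1: 'n' != 'e' (stop)
LCS = "" (length 0)


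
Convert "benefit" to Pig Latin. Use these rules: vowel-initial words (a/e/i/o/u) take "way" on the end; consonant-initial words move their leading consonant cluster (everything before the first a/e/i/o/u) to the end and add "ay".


Word: "benefit"
Starts with consonant(s) → move to end, add 'ay'
Consonant cluster: "b"
Pig Latin = "enefitbay"


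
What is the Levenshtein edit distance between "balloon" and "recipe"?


Word 1: "balloon" (length 7)
Word 2: "recipe" (length 6)
One optimal edit sequence (insert/delete/substitute each cost 1):
  1. delete 'b'  (+1)
  2. substitute 'a' -> 'r'  (+1)
  3. substitute 'l' -> 'e'  (+1)
  4. substitute 'l' -> 'c'  (+1)
  5. substitute 'o' -> 'i'  (+1)
  6. substitute 'o' -> 'p'  (+1)
  7. substitute 'n' -> 'e'  (+1)
Total edit operations: 7
Edit distance = 7


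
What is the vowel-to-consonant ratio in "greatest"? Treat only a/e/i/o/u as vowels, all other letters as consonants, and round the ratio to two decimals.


Word: "greatest"
Vowels (a,e,i,o,u): 3
Consonants: 5
Ratio = 3/5
= 0.60


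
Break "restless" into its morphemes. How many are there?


Word: "restless"
Morphemes: rest + -less
Each morpheme carries meaning
= 2 morphemes


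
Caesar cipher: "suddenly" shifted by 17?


Word: "suddenly"
Shift: 17
Each letter → (letter + shift) mod 26:
  's' (18) + 17 = 9 → 'j'
  'u' (20) + 17 = 11 → 'l'
  'd' (3) + 17 = 20 → 'u'
  'd' (3) + 17 = 20 → 'u'
  'e' (4) + 17 = 21 → 'v'
  'n' (13) + 17 = 4 → 'e'
  'l' (11) + 17 = 2 → 'c'
  'y' (24) + 17 = 15 → 'p'
Result = "jluuvecp"


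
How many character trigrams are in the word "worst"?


Word: "worst" (length 5)
Number of 3-grams = length - 3 + 1 = 5 - 3 + 1
= 3


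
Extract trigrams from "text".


Word: "text" (length 4)
Number of trigrams = 4 - 3 + 1 = 2
  Position 0: "tex"
  Position 1: "ext"
Trigrams = "tex", "ext"


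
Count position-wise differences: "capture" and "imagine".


Comparing character by character (same length = 7):
  Pos 0: 'c' vs 'i' !=
  Pos 1: 'a' vs 'm' !=
  Pos 2: 'p' vs 'a' !=
  Pos 3: 't' vs 'g' !=
  Pos 4: 'u' vs 'i' !=
  Pos 5: 'r' vs 'n' !=
  Pos 6: 'e' vs 'e' =
Hamming distance = 6


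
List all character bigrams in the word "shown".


Word: "shown" (length 5)
Number of bigrams = 5 - 2 + 1 = 4
  Position 0: "sh"
  Position 1: "ho"
  Position 2: "ow"
  Position 3: "wn"
Bigrams = "sh", "ho", "ow", "wn"


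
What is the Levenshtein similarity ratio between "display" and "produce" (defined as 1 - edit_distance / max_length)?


Word 1: "display" (length 7)
Word 2: "produce" (length 7)
One optimal edit sequence:
  1. substitute 'd' -> 'p'  (+1)
  2. substitute 'i' -> 'r'  (+1)
  3. substitute 's' -> 'o'  (+1)
  4. substitute 'p' -> 'd'  (+1)
  5. substitute 'l' -> 'u'  (+1)
  6. substitute 'a' -> 'c'  (+1)
  7. substitute 'y' -> 'e'  (+1)
Edit distance = 7
Max length = max(7, 7) = 7
Similarity = 1 - 7/7
= 0.0000


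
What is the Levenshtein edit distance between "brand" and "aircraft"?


Word 1: "brand" (length 5)
Word 2: "aircraft" (length 8)
One optimal edit sequence (insert/delete/substitute each cost 1):
  1. insert 'a'  (+1)
  2. insert 'i'  (+1)
  3. insert 'r'  (+1)
  4. substitute 'b' -> 'c'  (+1)
  5. keep 'r'
  6. keep 'a'
  7. substitute 'n' -> 'f'  (+1)
  8. substitute 'd' -> 't'  (+1)
Total edit operations: 6
Edit distance = 6


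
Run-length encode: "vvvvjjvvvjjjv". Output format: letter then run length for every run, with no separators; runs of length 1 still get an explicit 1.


String: "vvvvjjvvvjjjv"
Scanning for consecutive runs:
  'v' x 4
  'j' x 2
  'v' x 3
  'j' x 3
  'v' x 1
RLE = "v4j2v3j3v1"


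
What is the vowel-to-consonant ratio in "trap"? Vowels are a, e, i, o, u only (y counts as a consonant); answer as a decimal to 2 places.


Word: "trap"
Vowels (a,e,i,o,u): 1
Consonants: 3
Ratio = 1/3
= 0.33


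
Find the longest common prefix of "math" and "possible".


Word 1: "math"
Word 2: "possible"
Comparing from start:
  Pos 0: 'm' != 'p' (stop)
LCP = "" (length 0)


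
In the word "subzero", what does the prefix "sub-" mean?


Prefix: sub-
Example: subzero = sub- + zero
Meaning = under / below


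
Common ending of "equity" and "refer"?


Word 1: "equity"
Word 2: "refer"
Comparing from end:
  Pos -1: 'y' != 'r' (stop)
LCS = "" (length 0)


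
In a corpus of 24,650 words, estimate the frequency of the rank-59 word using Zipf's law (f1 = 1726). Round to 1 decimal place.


Zipf's law: f(r) = f(1) / r
f(1) = 1726
f(59) = 1726 / 59
= 29.3 occurrences


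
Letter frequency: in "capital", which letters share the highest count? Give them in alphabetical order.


Word: "capital"
Letter counts:
  'a': 2
  'c': 1
  'i': 1
  'l': 1
  'p': 1
  't': 1
Maximum count = 2
Most frequent = 'a' (2 times each)


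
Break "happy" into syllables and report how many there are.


Word: "happy"
Syllable breakdown: hap / py
Counting: 2 parts
= 2 syllables


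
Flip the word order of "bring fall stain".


Original: "bring fall stain"
Words (1..n): bring | fall | stain
Reversed (n..1): stain | fall | bring
Result = "stain fall bring"


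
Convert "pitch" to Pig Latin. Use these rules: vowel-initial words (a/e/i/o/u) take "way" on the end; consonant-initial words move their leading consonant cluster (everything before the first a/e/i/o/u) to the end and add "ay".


Word: "pitch"
Starts with consonant(s) → move to end, add 'ay'
Consonant cluster: "p"
Pig Latin = "itchpay"


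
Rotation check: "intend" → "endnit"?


Word: "intend", Candidate: "endnit"
Method: check if candidate is substring of word+word
"intendintend" contains "endnit"? No
Is rotation = No


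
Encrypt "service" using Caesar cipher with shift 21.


Word: "service"
Shift: 21
Each letter → (letter + shift) mod 26:
  's' (18) + 21 = 13 → 'n'
  'e' (4) + 21 = 25 → 'z'
  'r' (17) + 21 = 12 → 'm'
  'v' (21) + 21 = 16 → 'q'
  'i' (8) + 21 = 3 → 'd'
  'c' (2) + 21 = 23 → 'x'
  'e' (4) + 21 = 25 → 'z'
Result = "nzmqdxz"


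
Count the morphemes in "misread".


Word: "misread"
Morphemes: mis- | read
Each morpheme carries meaning
= 2 morphemes


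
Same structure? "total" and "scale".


Pattern of "total": [0, 1, 0, 2, 3]
Pattern of "scale": [0, 1, 2, 3, 4]
Patterns do not match
Same pattern = No


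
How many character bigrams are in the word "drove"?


Word: "drove" (length 5)
Number of 2-grams = length - 2 + 1 = 5 - 2 + 1
= 4


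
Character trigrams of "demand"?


Word: "demand" (length 6)
Number of trigrams = 6 - 3 + 1 = 4
  Position 0: "dem"
  Position 1: "ema"
  Position 2: "man"
  Position 3: "and"
Trigrams = "dem", "ema", "man", "and"


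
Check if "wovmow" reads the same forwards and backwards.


Word: "wovmow"
Reversed: "womvow"
Forward == Backward? wovmow != womvow
Palindrome = No


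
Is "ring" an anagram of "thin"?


Word 1: "thin" → sorted: hint
Word 2: "ring" → sorted: ginr
Same letters? hint != ginr
Anagram = No


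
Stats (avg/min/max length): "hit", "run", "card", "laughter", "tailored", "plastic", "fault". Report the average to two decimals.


Lengths: "hit"=3, "run"=3, "card"=4, "laughter"=8, "tailored"=8, "plastic"=7, "fault"=5
Sum = 38, Count = 7
Average = 38/7 = 5.43
= avg=5.43, min=3, max=8


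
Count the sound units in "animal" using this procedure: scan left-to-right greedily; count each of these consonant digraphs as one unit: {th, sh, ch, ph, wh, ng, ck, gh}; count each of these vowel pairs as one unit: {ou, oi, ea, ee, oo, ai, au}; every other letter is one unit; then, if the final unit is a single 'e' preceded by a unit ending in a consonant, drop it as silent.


Word: "animal" (6 letters)
Left-to-right scan:
  [1] 'a' (letter)
  [2] 'n' (letter)
  [3] 'i' (letter)
  [4] 'm' (letter)
  [5] 'a' (letter)
  [6] 'l' (letter)
Units from scan: 6
Sound units = 6 units


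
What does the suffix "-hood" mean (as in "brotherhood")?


Suffix: -hood
As in: brotherhood -> brother + -hood
Meaning = state / condition


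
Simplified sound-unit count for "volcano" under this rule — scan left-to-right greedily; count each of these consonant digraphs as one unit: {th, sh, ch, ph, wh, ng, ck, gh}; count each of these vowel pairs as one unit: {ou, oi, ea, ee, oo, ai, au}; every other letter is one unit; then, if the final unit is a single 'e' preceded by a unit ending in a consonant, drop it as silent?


Word: "volcano" (7 letters)
Left-to-right scan:
  (1) 'v' (letter)
  (2) 'o' (letter)
  (3) 'l' (letter)
  (4) 'c' (letter)
  (5) 'a' (letter)
  (6) 'n' (letter)
  (7) 'o' (letter)
Units from scan: 7
Sound units = 7 units


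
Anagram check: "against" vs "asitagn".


Word 1: "against" → sorted: aaginst
Word 2: "asitagn" → sorted: aaginst
Same letters? aaginst == aaginst
Anagram = Yes


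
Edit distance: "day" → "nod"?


Word 1: "day" (length 3)
Word 2: "nod" (length 3)
One optimal edit sequence (insert/delete/substitute each cost 1):
  1. substitute 'd' -> 'n'  (+1)
  2. substitute 'a' -> 'o'  (+1)
  3. substitute 'y' -> 'd'  (+1)
Total edit operations: 3
Edit distance = 3


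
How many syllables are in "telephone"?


Word: "telephone"
Syllable breakdown: tel | e | phone
Counting: 3 parts
= 3 syllables


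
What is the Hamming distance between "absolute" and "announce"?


Comparing character by character (same length = 8):
  Pos 0: 'a' vs 'a' =
  Pos 1: 'b' vs 'n' !=
  Pos 2: 's' vs 'n' !=
  Pos 3: 'o' vs 'o' =
  Pos 4: 'l' vs 'u' !=
  Pos 5: 'u' vs 'n' !=
  Pos 6: 't' vs 'c' !=
  Pos 7: 'e' vs 'e' =
Hamming distance = 5


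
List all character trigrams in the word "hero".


Word: "hero" (length 4)
Number of trigrams = 4 - 3 + 1 = 2
  Position 0: "her"
  Position 1: "ero"
Trigrams = "her", "ero"


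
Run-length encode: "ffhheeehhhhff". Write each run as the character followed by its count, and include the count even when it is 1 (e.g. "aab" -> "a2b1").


String: "ffhheeehhhhff"
Scanning for consecutive runs:
  'f' x 2
  'h' x 2
  'e' x 3
  'h' x 4
  'f' x 2
RLE = "f2h2e3h4f2"


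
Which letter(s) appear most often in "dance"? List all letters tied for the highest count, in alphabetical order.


Word: "dance"
Letter counts:
  'a': 1
  'c': 1
  'd': 1
  'e': 1
  'n': 1
Maximum count = 1
Most frequent = 'a', 'c', 'd', 'e', 'n' (1 time each)


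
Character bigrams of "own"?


Word: "own" (length 3)
Number of bigrams = 3 - 2 + 1 = 2
  Position 0: "ow"
  Position 1: "wn"
Bigrams = "ow", "wn"


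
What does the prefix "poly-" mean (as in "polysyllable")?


Prefix: poly-
Example: polysyllable = poly- + syllable
Meaning = many


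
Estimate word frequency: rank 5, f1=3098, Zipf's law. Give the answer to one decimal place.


Zipf's law: f(r) = f(1) / r
f(1) = 3098
f(5) = 3098 / 5
= 619.6 occurrences


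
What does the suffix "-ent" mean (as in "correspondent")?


Suffix: -ent
Example: correspondent = correspond + -ent
Meaning = one who / that which


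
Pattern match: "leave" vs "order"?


Pattern of "leave": [0, 1, 2, 3, 1]
Pattern of "order": [0, 1, 2, 3, 1]
Patterns match
Same pattern = Yes


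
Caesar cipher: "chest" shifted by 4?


Word: "chest"
Shift: 4
Each letter → (letter + shift) mod 26:
  'c' (2) + 4 = 6 → 'g'
  'h' (7) + 4 = 11 → 'l'
  'e' (4) + 4 = 8 → 'i'
  's' (18) + 4 = 22 → 'w'
  't' (19) + 4 = 23 → 'x'
Result = "gliwx"


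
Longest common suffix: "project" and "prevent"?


Word 1: "project"
Word 2: "prevent"
Comparing from end:
  Pos -1: 't' == 't'
  Pos -2: 'c' != 'n' (stop)
LCS = "t" (length 1)


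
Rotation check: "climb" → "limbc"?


Word: "climb", Candidate: "limbc"
Method: check if candidate is substring of word+word
"climbclimb" contains "limbc"? Yes
Is rotation = Yes


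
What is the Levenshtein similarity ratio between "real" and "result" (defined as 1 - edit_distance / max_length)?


Word 1: "real" (length 4)
Word 2: "result" (length 6)
One optimal edit sequence:
  1. keep 'r'
  2. keep 'e'
  3. insert 's'  (+1)
  4. substitute 'a' -> 'u'  (+1)
  5. keep 'l'
  6. insert 't'  (+1)
Edit distance = 3
Max length = max(4, 6) = 6
Similarity = 1 - 3/6
= 0.5000


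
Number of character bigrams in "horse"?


Word: "horse" (length 5)
Number of 2-grams = length - 2 + 1 = 5 - 2 + 1
= 4


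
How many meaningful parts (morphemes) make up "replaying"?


Word: "replaying"
Morphemes: re- / play / -ing
Each morpheme carries meaning
= 3 morphemes


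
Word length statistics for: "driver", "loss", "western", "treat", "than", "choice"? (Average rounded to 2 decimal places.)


Lengths: "driver"=6, "loss"=4, "western"=7, "treat"=5, "than"=4, "choice"=6
Sum = 32, Count = 6
Average = 32/6 = 5.33
= avg=5.33, min=4, max=7


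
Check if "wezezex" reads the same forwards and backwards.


Word: "wezezex"
Reversed: "xezezew"
Forward == Backward? wezezex != xezezew
Palindrome = No


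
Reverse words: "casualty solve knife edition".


Original: "casualty solve knife edition"
Words (1..n): casualty | solve | knife | edition
Reversed (n..1): edition | knife | solve | casualty
Result = "edition knife solve casualty"


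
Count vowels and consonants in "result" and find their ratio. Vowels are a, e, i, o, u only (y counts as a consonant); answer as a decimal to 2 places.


Word: "result"
Vowels (a,e,i,o,u): 2
Consonants: 4
Ratio = 2/4
= 0.50


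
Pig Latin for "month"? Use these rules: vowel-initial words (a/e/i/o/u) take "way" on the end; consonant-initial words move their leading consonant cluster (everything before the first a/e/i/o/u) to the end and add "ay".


Word: "month"
Starts with consonant(s) → move to end, add 'ay'
Consonant cluster: "m"
Pig Latin = "onthmay"


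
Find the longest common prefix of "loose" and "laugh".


Word 1: "loose"
Word 2: "laugh"
Comparing from start:
  Pos 0: 'l' == 'l'
  Pos 1: 'o' != 'a' (stop)
LCP = "l" (length 1)


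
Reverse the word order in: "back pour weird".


Original: "back pour weird"
Words (1..n): back | pour | weird
Reversed (n..1): weird | pour | back
Result = "weird pour back"


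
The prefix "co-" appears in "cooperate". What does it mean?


Prefix: co-
As in: cooperate -> co- + operate
Meaning = together


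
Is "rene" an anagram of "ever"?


Word 1: "ever" → sorted: eerv
Word 2: "rene" → sorted: eenr
Same letters? eerv != eenr
Anagram = No
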